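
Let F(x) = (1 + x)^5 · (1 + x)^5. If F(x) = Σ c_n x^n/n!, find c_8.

1814400

The EGF product rule gives c_8 = Σ_{k_1+k_2=8} C(8; k_1,k_2) · ∏ g_i(k_i), where (1+x)^5 gives the falling factorial (5)_k; (1+x)^5 gives the falling factorial (5)_k.
g_1(k) for k = 0…8: 1, 5, 20, 60, 120, 120, 0, 0, 0.
g_2(k) for k = 0…8: 1, 5, 20, 60, 120, 120, 0, 0, 0.
c_8 = Σ_k C(8,k)·g_1(k)·g_2(8−k) = 56·60·120 + 70·120·120 + 56·120·60 = 403200 + 1008000 + 403200 = 1814400.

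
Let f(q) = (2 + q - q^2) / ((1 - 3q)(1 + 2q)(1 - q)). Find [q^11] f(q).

353611

Partial fractions give a closed form: a_n = (2)·3^n + (1/3)·(-2)^n + (-1/3)·1^n.
At n = 11: a_11 = 353611.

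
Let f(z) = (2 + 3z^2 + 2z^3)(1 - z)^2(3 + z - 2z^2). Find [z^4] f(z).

-17

(2 + 3z^2 + 2z^3) has coefficients 2,0,3,2 for degrees 0…3.
(1 - z)^2 has coefficients 1,-2,1,0,0 for degrees 0…4.
Finally multiplying by (3 + z - 2z^2), the product of all factors after the first has coefficients 3,-5,-1,5,-2 for degrees 0…4.
[z^4] = 2·(-2) + 3·(-1) + 2·(-5) = -17.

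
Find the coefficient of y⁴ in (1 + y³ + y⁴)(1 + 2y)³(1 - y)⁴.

(1 + y³ + y⁴) has coefficients 1,0,0,1,1 for degrees 0…4.
(1 + 2y)³ has coefficients 1,6,12,8,0 for degrees 0…4.
Finally multiplying by (1 - y)⁴, the product of all factors after the first has coefficients 1,2,-6,-8,17 for degrees 0…4.
[y⁴] = 1·17 + 1·2 + 1·1 = 20.

20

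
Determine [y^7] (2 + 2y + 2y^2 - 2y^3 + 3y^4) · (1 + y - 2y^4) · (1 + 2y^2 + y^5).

6

(2 + 2y + 2y^2 - 2y^3 + 3y^4) has coefficients 2,2,2,-2,3 for degrees 0…4.
(1 + y - 2y^4) has coefficients 1,1,0,0,-2,0,0,0 for degrees 0…7.
Finally multiplying by (1 + 2y^2 + y^5), the product of all factors after the first has coefficients 1,1,2,2,-2,1,-3,0 for degrees 0…7.
[y^7] = 2·0 + 2·(-3) + 2·1 − 2·(-2) + 3·2 = 6.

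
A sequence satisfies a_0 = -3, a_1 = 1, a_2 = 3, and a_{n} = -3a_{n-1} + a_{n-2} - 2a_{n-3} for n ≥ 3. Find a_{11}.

-48197

The ordinary generating function has denominator 1 + 3x - x^2 + 2x^3.
Iterating the recurrence: a_0,…,a_{11} = -3, 1, 3, -2, 7, -29, 98, -337, 1167, -4034, 13943, -48197.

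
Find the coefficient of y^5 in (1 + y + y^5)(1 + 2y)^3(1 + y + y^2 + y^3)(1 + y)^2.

(1 + y + y^5) has coefficients 1,1,0,0,0,1 for degrees 0…5.
(1 + 2y)^3 has coefficients 1,6,12,8,0,0 for degrees 0…5.
Multiplying by (1 + y + y^2 + y^3) gives running coefficients 1,7,19,27,26,20 for degrees 0…5.
Finally multiplying by (1 + y)^2, the product of all factors after the first has coefficients 1,9,34,72,99,99 for degrees 0…5.
[y^5] = 1·99 + 1·99 + 1·1 = 199.

199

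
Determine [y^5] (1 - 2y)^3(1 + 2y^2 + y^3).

-4

(1 - 2y)^3 has coefficients 1,-6,12,-8 for degrees 0…3.
(1 + 2y^2 + y^3) has coefficients 1,0,2,1,0,0 for degrees 0…5.
[y^5] = 1·0 − 6·0 + 12·1 − 8·2 = -4.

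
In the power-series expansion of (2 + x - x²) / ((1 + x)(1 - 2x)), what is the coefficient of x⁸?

The denominator gives the recurrence a_n = a_(n−1) + 2a_(n−2) for n ≥ 3; the numerator fixes a_0 = 2, a_1 = 3, a_2 = 6.
Iterating: 2, 3, 6, 12, 24, 48, 96, 192, 384, so a_8 = 384.

384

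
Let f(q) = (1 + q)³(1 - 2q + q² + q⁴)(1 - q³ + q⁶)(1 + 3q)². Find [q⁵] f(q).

-15

(1 + q)³ has coefficients 1,3,3,1 for degrees 0…3.
(1 - 2q + q² + q⁴) has coefficients 1,-2,1,0,1,0 for degrees 0…5.
Multiplying by (1 - q³ + q⁶) gives running coefficients 1,-2,1,-1,3,-1 for degrees 0…5.
Finally multiplying by (1 + 3q)², the product of all factors after the first has coefficients 1,4,-2,-13,6,8 for degrees 0…5.
[q⁵] = 1·8 + 3·6 + 3·(-13) + 1·(-2) = -15.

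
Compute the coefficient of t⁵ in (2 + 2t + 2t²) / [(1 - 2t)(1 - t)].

218

The denominator gives the recurrence a_n = 3a_(n−1) − 2a_(n−2) for n ≥ 3; the numerator fixes a_0 = 2, a_1 = 8, a_2 = 22.
Iterating: 2, 8, 22, 50, 106, 218, so a_5 = 218.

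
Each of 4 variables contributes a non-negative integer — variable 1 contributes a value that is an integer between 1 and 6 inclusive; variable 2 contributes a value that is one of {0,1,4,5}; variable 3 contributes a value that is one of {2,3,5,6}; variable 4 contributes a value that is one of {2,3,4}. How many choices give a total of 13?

32

The generating function for the choices is (z + z^2 + z^3 + z^4 + z^5 + z^6)·(1 + z + z^4 + z^5)·(z^2 + z^3 + z^5 + z^6)·(z^2 + z^3 + z^4); the count is [z^13].
(z + z^2 + z^3 + z^4 + z^5 + z^6) has coefficients 0,1,1,1,1,1,1 for degrees 0…6.
(1 + z + z^4 + z^5) has coefficients 1,1,0,0,1,1,0,0,0,0,0,0,0,0 for degrees 0…13.
Multiplying by (z^2 + z^3 + z^5 + z^6) gives running coefficients 0,0,1,2,1,1,3,3,1,1,2,1,0,0 for degrees 0…13.
Finally multiplying by (z^2 + z^3 + z^4), the product of all factors after the first has coefficients 0,0,0,0,1,3,4,4,5,7,7,5,4,4 for degrees 0…13.
[z^13] = 1·4 + 1·5 + 1·7 + 1·7 + 1·5 + 1·4 = 32.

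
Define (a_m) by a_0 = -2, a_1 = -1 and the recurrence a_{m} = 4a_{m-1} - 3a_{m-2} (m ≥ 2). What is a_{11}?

88571

The ordinary generating function has denominator 1 - 4q + 3q^2.
Iterating the recurrence: a_0,…,a_{11} = -2, -1, 2, 11, 38, 119, 362, 1091, 3278, 9839, 29522, 88571.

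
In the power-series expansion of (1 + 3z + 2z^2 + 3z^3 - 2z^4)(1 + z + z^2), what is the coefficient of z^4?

3

(1 + 3z + 2z^2 + 3z^3 - 2z^4) has coefficients 1,3,2,3,-2 for degrees 0…4.
(1 + z + z^2) has coefficients 1,1,1,0,0 for degrees 0…4.
[z^4] = 1·0 + 3·0 + 2·1 + 3·1 − 2·1 = 3.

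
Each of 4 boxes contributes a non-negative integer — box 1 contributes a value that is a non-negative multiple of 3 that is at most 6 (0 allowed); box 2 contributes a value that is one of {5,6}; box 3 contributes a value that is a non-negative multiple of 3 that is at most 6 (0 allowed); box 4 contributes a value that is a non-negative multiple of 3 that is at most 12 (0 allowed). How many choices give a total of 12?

The generating function for the choices is (1 + q^3 + q^6)·(q^5 + q^6)·(1 + q^3 + q^6)·(1 + q^3 + q^6 + q^9 + q^12); the count is [q^12].
(1 + q^3 + q^6) has coefficients 1,0,0,1,0,0,1 for degrees 0…6.
(q^5 + q^6) has coefficients 0,0,0,0,0,1,1,0,0,0,0,0,0 for degrees 0…12.
Multiplying by (1 + q^3 + q^6) gives running coefficients 0,0,0,0,0,1,1,0,1,1,0,1,1 for degrees 0…12.
Finally multiplying by (1 + q^3 + q^6 + q^9 + q^12), the product of all factors after the first has coefficients 0,0,0,0,0,1,1,0,2,2,0,3,3 for degrees 0…12.
[q^12] = 1·3 + 1·2 + 1·1 = 6.

6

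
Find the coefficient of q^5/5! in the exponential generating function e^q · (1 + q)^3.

136

The EGF product rule gives c_5 = Σ_{k_1+k_2=5} C(5; k_1,k_2) · ∏ g_i(k_i), where e^q gives (1)^k; (1+q)^3 gives the falling factorial (3)_k.
g_1(k) for k = 0…5: 1, 1, 1, 1, 1, 1.
g_2(k) for k = 0…5: 1, 3, 6, 6, 0, 0.
c_5 = Σ_k C(5,k)·g_1(k)·g_2(5−k) = 10·1·6 + 10·1·6 + 5·1·3 + 1·1·1 = 60 + 60 + 15 + 1 = 136.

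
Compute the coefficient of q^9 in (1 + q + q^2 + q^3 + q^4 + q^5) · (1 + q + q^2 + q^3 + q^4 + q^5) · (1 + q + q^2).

9

(1 + q + q^2 + q^3 + q^4 + q^5) has coefficients 1,1,1,1,1,1 for degrees 0…5.
(1 + q + q^2 + q^3 + q^4 + q^5) has coefficients 1,1,1,1,1,1,0,0,0,0 for degrees 0…9.
Finally multiplying by (1 + q + q^2), the product of all factors after the first has coefficients 1,2,3,3,3,3,2,1,0,0 for degrees 0…9.
[q^9] = 1·0 + 1·0 + 1·1 + 1·2 + 1·3 + 1·3 = 9.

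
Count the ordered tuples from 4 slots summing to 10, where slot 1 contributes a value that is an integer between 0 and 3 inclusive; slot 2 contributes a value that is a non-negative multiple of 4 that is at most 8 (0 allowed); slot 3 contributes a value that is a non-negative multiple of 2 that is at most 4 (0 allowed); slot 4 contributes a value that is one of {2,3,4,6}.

12

The generating function for the choices is (1 + x + x² + x³)·(1 + x⁴ + x⁸)·(1 + x² + x⁴)·(x² + x³ + x⁴ + x⁶); the count is [x¹⁰].
(1 + x + x² + x³) has coefficients 1,1,1,1 for degrees 0…3.
(1 + x⁴ + x⁸) has coefficients 1,0,0,0,1,0,0,0,1,0,0 for degrees 0…10.
Multiplying by (1 + x² + x⁴) gives running coefficients 1,0,1,0,2,0,1,0,2,0,1 for degrees 0…10.
Finally multiplying by (x² + x³ + x⁴ + x⁶), the product of all factors after the first has coefficients 0,0,1,1,2,1,4,2,4,1,5 for degrees 0…10.
[x¹⁰] = 1·5 + 1·1 + 1·4 + 1·2 = 12.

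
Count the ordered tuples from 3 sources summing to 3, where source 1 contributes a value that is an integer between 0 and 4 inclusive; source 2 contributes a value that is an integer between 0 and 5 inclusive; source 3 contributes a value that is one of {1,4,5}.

The generating function for the choices is (1 + q + q² + q³ + q⁴)·(1 + q + q² + q³ + q⁴ + q⁵)·(q + q⁴ + q⁵); the count is [q³].
(1 + q + q² + q³ + q⁴) has coefficients 1,1,1,1 for degrees 0…3.
(1 + q + q² + q³ + q⁴ + q⁵) has coefficients 1,1,1,1 for degrees 0…3.
Finally multiplying by (q + q⁴ + q⁵), the product of all factors after the first has coefficients 0,1,1,1 for degrees 0…3.
[q³] = 1·1 + 1·1 + 1·1 + 1·0 = 3.

3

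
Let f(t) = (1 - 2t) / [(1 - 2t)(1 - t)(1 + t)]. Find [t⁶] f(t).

The denominator gives the recurrence a_n = 2a_(n−1) + a_(n−2) − 2a_(n−3) for n ≥ 3; the numerator fixes a_0 = 1, a_1 = 0, a_2 = 1.
Iterating: 1, 0, 1, 0, 1, 0, 1, so a_6 = 1.

1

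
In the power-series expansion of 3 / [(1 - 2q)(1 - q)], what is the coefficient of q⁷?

Partial fractions give a closed form: a_n = (6)·2^n + (-3)·1^n.
At n = 7: a_7 = 765.

765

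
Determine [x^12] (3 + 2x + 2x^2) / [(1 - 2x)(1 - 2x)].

The denominator gives the recurrence a_n = 4a_(n−1) − 4a_(n−2) for n ≥ 3; the numerator fixes a_0 = 3, a_1 = 14, a_2 = 46.
Iterating: 3, 14, 46, 128, 328, 800, 1888, 4352, 9856, 22016, 48640, 106496, 231424, so a_12 = 231424.

231424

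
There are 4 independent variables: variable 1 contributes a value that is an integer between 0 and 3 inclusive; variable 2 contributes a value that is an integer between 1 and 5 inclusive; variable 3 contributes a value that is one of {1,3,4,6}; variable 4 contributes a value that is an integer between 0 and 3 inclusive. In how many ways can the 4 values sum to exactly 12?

The generating function for the choices is (1 + q + q² + q³)·(q + q² + q³ + q⁴ + q⁵)·(q + q³ + q⁴ + q⁶)·(1 + q + q² + q³); the count is [q¹²].
(1 + q + q² + q³) has coefficients 1,1,1,1 for degrees 0…3.
(q + q² + q³ + q⁴ + q⁵) has coefficients 0,1,1,1,1,1,0,0,0,0,0,0,0 for degrees 0…12.
Multiplying by (q + q³ + q⁴ + q⁶) gives running coefficients 0,0,1,1,2,3,3,3,3,2,1,1,0 for degrees 0…12.
Finally multiplying by (1 + q + q² + q³), the product of all factors after the first has coefficients 0,0,1,2,4,7,9,11,12,11,9,7,4 for degrees 0…12.
[q¹²] = 1·4 + 1·7 + 1·9 + 1·11 = 31.

31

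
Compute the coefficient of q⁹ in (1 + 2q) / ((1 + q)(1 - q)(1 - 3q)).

Partial fractions give a closed form: a_n = (-1/8)·(-1)^n + (-3/4)·1^n + (15/8)·3^n.
At n = 9: a_9 = 36905.

36905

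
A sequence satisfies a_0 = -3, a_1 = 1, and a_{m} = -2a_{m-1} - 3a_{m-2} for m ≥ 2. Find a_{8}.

The ordinary generating function has denominator 1 + 2q + 3q^2.
Iterating the recurrence: a_0,…,a_{8} = -3, 1, 7, -17, 13, 25, -89, 103, 61.

61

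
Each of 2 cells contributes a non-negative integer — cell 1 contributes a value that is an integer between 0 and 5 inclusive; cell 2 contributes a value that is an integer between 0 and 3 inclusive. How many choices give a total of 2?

3

The generating function for the choices is (1 + q + q^2 + q^3 + q^4 + q^5)·(1 + q + q^2 + q^3); the count is [q^2].
(1 + q + q^2 + q^3 + q^4 + q^5) has coefficients 1,1,1 for degrees 0…2.
(1 + q + q^2 + q^3) has coefficients 1,1,1 for degrees 0…2.
[q^2] = 1·1 + 1·1 + 1·1 = 3.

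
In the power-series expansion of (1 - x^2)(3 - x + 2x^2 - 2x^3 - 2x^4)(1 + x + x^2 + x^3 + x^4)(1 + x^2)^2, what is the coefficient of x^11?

7

(1 - x^2) has coefficients 1,0,-1 for degrees 0…2.
(3 - x + 2x^2 - 2x^3 - 2x^4) has coefficients 3,-1,2,-2,-2,0,0,0,0,0,0,0 for degrees 0…11.
Multiplying by (1 + x + x^2 + x^3 + x^4) gives running coefficients 3,2,4,2,0,-3,-2,-4,-2,0,0,0 for degrees 0…11.
Finally multiplying by (1 + x^2)^2, the product of all factors after the first has coefficients 3,2,10,6,11,3,2,-8,-6,-11,-6,-4 for degrees 0…11.
[x^11] = 1·(-4) − 1·(-11) = 7.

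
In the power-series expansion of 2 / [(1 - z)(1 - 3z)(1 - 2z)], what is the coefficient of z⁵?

Partial fractions give a closed form: a_n = (1)·1^n + (9)·3^n + (-8)·2^n.
At n = 5: a_5 = 1932.

1932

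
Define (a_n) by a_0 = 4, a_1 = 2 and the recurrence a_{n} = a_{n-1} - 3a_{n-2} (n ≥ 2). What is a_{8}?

The ordinary generating function has denominator 1 - x + 3x^2.
Iterating the recurrence: a_0,…,a_{8} = 4, 2, -10, -16, 14, 62, 20, -166, -226.

-226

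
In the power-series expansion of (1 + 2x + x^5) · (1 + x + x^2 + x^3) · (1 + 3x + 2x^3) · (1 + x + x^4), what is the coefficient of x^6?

(1 + 2x + x^5) has coefficients 1,2,0,0,0,1 for degrees 0…5.
(1 + x + x^2 + x^3) has coefficients 1,1,1,1,0,0,0 for degrees 0…6.
Multiplying by (1 + 3x + 2x^3) gives running coefficients 1,4,4,6,5,2,2 for degrees 0…6.
Finally multiplying by (1 + x + x^4), the product of all factors after the first has coefficients 1,5,8,10,12,11,8 for degrees 0…6.
[x^6] = 1·8 + 2·11 + 1·5 = 35.

35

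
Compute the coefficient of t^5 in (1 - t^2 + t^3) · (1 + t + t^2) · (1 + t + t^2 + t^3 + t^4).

2

(1 - t^2 + t^3) has coefficients 1,0,-1,1 for degrees 0…3.
(1 + t + t^2) has coefficients 1,1,1,0,0,0 for degrees 0…5.
Finally multiplying by (1 + t + t^2 + t^3 + t^4), the product of all factors after the first has coefficients 1,2,3,3,3,2 for degrees 0…5.
[t^5] = 1·2 − 1·3 + 1·3 = 2.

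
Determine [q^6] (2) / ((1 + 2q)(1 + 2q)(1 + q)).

1538

The denominator gives the recurrence a_n = −5a_(n−1) − 8a_(n−2) − 4a_(n−3) for n ≥ 3; the numerator fixes a_0 = 2, a_1 = -10, a_2 = 34.
Iterating: 2, -10, 34, -98, 258, -642, 1538, so a_6 = 1538.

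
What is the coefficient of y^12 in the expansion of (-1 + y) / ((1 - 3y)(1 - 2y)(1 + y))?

-794431

Partial fractions give a closed form: a_n = (-3/2)·3^n + (2/3)·2^n + (-1/6)·(-1)^n.
At n = 12: a_12 = -794431.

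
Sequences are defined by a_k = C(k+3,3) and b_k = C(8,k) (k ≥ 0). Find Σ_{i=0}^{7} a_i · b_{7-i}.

This is [x^7] in the product of the two ordinary generating functions.
Σ = 1·8 + 4·28 + 10·56 + 20·70 + 35·56 + 56·28 + 84·8 + 120·1 = 6400.

6400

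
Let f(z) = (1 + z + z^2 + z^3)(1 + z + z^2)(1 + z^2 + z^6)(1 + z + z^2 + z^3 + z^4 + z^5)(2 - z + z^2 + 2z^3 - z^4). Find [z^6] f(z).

59

(1 + z + z^2 + z^3) has coefficients 1,1,1,1 for degrees 0…3.
(1 + z + z^2) has coefficients 1,1,1,0,0,0,0 for degrees 0…6.
Multiplying by (1 + z^2 + z^6) gives running coefficients 1,1,2,1,1,0,1 for degrees 0…6.
Multiplying by (1 + z + z^2 + z^3 + z^4 + z^5) gives running coefficients 1,2,4,5,6,6,6 for degrees 0…6.
Finally multiplying by (2 - z + z^2 + 2z^3 - z^4), the product of all factors after the first has coefficients 2,3,7,10,14,17,18 for degrees 0…6.
[z^6] = 1·18 + 1·17 + 1·14 + 1·10 = 59.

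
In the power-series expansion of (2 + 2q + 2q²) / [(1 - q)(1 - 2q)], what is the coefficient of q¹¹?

14330

The denominator gives the recurrence a_n = 3a_(n−1) − 2a_(n−2) for n ≥ 3; the numerator fixes a_0 = 2, a_1 = 8, a_2 = 22.
Iterating: 2, 8, 22, 50, 106, 218, 442, 890, 1786, 3578, 7162, 14330, so a_11 = 14330.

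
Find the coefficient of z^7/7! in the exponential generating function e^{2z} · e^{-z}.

1

The EGF product rule gives c_7 = Σ_{k_1+k_2=7} C(7; k_1,k_2) · ∏ g_i(k_i), where e^{2z} gives (2)^k; e^{-z} gives (-1)^k.
g_1(k) for k = 0…7: 1, 2, 4, 8, 16, 32, 64, 128.
g_2(k) for k = 0…7: 1, -1, 1, -1, 1, -1, 1, -1.
c_7 = Σ_k C(7,k)·g_1(k)·g_2(7−k) = 1·1·(-1) + 7·2·1 + 21·4·(-1) + 35·8·1 + 35·16·(-1) + 21·32·1 + 7·64·(-1) + 1·128·1 = −1 + 14 − 84 + 280 − 560 + 672 − 448 + 128 = 1.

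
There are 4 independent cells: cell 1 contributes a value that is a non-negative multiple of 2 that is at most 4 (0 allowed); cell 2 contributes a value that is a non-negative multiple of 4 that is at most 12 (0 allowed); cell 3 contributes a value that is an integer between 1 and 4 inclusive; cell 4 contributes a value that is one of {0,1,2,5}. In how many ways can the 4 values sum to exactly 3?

4

The generating function for the choices is (1 + q^2 + q^4)·(1 + q^4 + q^8 + q^12)·(q + q^2 + q^3 + q^4)·(1 + q + q^2 + q^5); the count is [q^3].
(1 + q^2 + q^4) has coefficients 1,0,1,0 for degrees 0…3.
(1 + q^4 + q^8 + q^12) has coefficients 1,0,0,0 for degrees 0…3.
Multiplying by (q + q^2 + q^3 + q^4) gives running coefficients 0,1,1,1 for degrees 0…3.
Finally multiplying by (1 + q + q^2 + q^5), the product of all factors after the first has coefficients 0,1,2,3 for degrees 0…3.
[q^3] = 1·3 + 1·1 = 4.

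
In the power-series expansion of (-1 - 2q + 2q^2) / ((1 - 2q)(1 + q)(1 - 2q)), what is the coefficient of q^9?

The denominator gives the recurrence a_n = 3a_(n−1) − 4a_(n−3) for n ≥ 3; the numerator fixes a_0 = -1, a_1 = -5, a_2 = -13.
Iterating: -1, -5, -13, -35, -85, -203, -469, -1067, -2389, -5291, so a_9 = -5291.

-5291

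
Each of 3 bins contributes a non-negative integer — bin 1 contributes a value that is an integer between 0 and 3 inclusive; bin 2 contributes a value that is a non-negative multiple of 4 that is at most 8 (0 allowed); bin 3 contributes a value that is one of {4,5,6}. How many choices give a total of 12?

The generating function for the choices is (1 + t + t^2 + t^3)·(1 + t^4 + t^8)·(t^4 + t^5 + t^6); the count is [t^12].
(1 + t + t^2 + t^3) has coefficients 1,1,1,1 for degrees 0…3.
(1 + t^4 + t^8) has coefficients 1,0,0,0,1,0,0,0,1,0,0,0,0 for degrees 0…12.
Finally multiplying by (t^4 + t^5 + t^6), the product of all factors after the first has coefficients 0,0,0,0,1,1,1,0,1,1,1,0,1 for degrees 0…12.
[t^12] = 1·1 + 1·0 + 1·1 + 1·1 = 3.

3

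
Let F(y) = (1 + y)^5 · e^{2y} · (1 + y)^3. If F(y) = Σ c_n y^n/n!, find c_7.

The EGF product rule gives c_7 = Σ_{k_1+k_2+k_3=7} C(7; k_1,k_2,k_3) · ∏ g_i(k_i), where (1+y)^5 gives the falling factorial (5)_k; e^{2y} gives (2)^k; (1+y)^3 gives the falling factorial (3)_k.
g_1(k) for k = 0…7: 1, 5, 20, 60, 120, 120, 0, 0.
g_2(k) for k = 0…7: 1, 2, 4, 8, 16, 32, 64, 128.
g_3(k) for k = 0…7: 1, 3, 6, 6, 0, 0, 0, 0.
First combine the last two factors: h(k) = Σ_j C(k,j)·g_2(j)·g_3(k−j) for k = 0…7: 1, 5, 22, 86, 304, 992, 3040, 8864.
c_7 = Σ_k C(7,k)·g_1(k)·h(7−k) = 1·1·8864 + 7·5·3040 + 21·20·992 + 35·60·304 + 35·120·86 + 21·120·22 = 8864 + 106400 + 416640 + 638400 + 361200 + 55440 = 1586944.

1586944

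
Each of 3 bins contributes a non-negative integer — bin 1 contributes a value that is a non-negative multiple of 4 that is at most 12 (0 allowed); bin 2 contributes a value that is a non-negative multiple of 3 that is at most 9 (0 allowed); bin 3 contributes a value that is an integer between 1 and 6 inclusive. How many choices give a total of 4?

The generating function for the choices is (1 + t^4 + t^8 + t^12)·(1 + t^3 + t^6 + t^9)·(t + t^2 + t^3 + t^4 + t^5 + t^6); the count is [t^4].
(1 + t^4 + t^8 + t^12) has coefficients 1,0,0,0,1 for degrees 0…4.
(1 + t^3 + t^6 + t^9) has coefficients 1,0,0,1,0 for degrees 0…4.
Finally multiplying by (t + t^2 + t^3 + t^4 + t^5 + t^6), the product of all factors after the first has coefficients 0,1,1,1,2 for degrees 0…4.
[t^4] = 1·2 + 1·0 = 2.

2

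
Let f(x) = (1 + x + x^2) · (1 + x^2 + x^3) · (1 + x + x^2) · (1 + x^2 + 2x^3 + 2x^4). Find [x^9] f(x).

17

(1 + x + x^2) has coefficients 1,1,1 for degrees 0…2.
(1 + x^2 + x^3) has coefficients 1,0,1,1,0,0,0,0,0,0 for degrees 0…9.
Multiplying by (1 + x + x^2) gives running coefficients 1,1,2,2,2,1,0,0,0,0 for degrees 0…9.
Finally multiplying by (1 + x^2 + 2x^3 + 2x^4), the product of all factors after the first has coefficients 1,1,3,5,8,9,10,9,6,2 for degrees 0…9.
[x^9] = 1·2 + 1·6 + 1·9 = 17.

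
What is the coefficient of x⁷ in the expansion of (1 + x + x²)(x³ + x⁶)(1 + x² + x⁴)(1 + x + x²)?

7

(1 + x + x²) has coefficients 1,1,1 for degrees 0…2.
(x³ + x⁶) has coefficients 0,0,0,1,0,0,1,0 for degrees 0…7.
Multiplying by (1 + x² + x⁴) gives running coefficients 0,0,0,1,0,1,1,1 for degrees 0…7.
Finally multiplying by (1 + x + x²), the product of all factors after the first has coefficients 0,0,0,1,1,2,2,3 for degrees 0…7.
[x⁷] = 1·3 + 1·2 + 1·2 = 7.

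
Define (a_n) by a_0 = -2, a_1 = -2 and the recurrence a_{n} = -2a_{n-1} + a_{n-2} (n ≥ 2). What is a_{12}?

The ordinary generating function has denominator 1 + 2x - x^2.
Iterating the recurrence: a_0,…,a_{12} = -2, -2, 2, -6, 14, -34, 82, -198, 478, -1154, 2786, -6726, 16238.

16238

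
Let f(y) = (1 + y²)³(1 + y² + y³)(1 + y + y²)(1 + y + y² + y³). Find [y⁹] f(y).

(1 + y²)³ has coefficients 1,0,3,0,3,0,1 for degrees 0…6.
(1 + y² + y³) has coefficients 1,0,1,1,0,0,0,0,0,0 for degrees 0…9.
Multiplying by (1 + y + y²) gives running coefficients 1,1,2,2,2,1,0,0,0,0 for degrees 0…9.
Finally multiplying by (1 + y + y² + y³), the product of all factors after the first has coefficients 1,2,4,6,7,7,5,3,1,0 for degrees 0…9.
[y⁹] = 1·0 + 3·3 + 3·7 + 1·6 = 36.

36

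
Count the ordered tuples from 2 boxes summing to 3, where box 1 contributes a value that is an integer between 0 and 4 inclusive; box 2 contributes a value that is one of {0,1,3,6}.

The generating function for the choices is (1 + x + x^2 + x^3 + x^4)·(1 + x + x^3 + x^6); the count is [x^3].
(1 + x + x^2 + x^3 + x^4) has coefficients 1,1,1,1 for degrees 0…3.
(1 + x + x^3 + x^6) has coefficients 1,1,0,1 for degrees 0…3.
[x^3] = 1·1 + 1·0 + 1·1 + 1·1 = 3.

3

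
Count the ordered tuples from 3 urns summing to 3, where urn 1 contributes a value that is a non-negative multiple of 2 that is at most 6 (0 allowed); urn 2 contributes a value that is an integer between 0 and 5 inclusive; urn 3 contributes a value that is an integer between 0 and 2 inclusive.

5

The generating function for the choices is (1 + z^2 + z^4 + z^6)·(1 + z + z^2 + z^3 + z^4 + z^5)·(1 + z + z^2); the count is [z^3].
(1 + z^2 + z^4 + z^6) has coefficients 1,0,1,0 for degrees 0…3.
(1 + z + z^2 + z^3 + z^4 + z^5) has coefficients 1,1,1,1 for degrees 0…3.
Finally multiplying by (1 + z + z^2), the product of all factors after the first has coefficients 1,2,3,3 for degrees 0…3.
[z^3] = 1·3 + 1·2 = 5.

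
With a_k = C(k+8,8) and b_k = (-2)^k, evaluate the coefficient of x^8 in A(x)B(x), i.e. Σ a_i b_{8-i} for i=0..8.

This is [x^8] in the product of the two ordinary generating functions.
Σ = 1·256 + 9·(-128) + 45·64 + 165·(-32) + 495·16 + 1287·(-8) + 3003·4 + 6435·(-2) + 12870·1 = 6340.

6340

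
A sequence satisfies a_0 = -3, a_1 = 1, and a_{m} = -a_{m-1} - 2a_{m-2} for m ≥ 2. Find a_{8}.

The ordinary generating function has denominator 1 + q + 2q^2.
Iterating the recurrence: a_0,…,a_{8} = -3, 1, 5, -7, -3, 17, -11, -23, 45.

45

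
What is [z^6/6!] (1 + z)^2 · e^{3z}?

6075

The EGF product rule gives c_6 = Σ_{k_1+k_2=6} C(6; k_1,k_2) · ∏ g_i(k_i), where (1+z)^2 gives the falling factorial (2)_k; e^{3z} gives (3)^k.
g_1(k) for k = 0…6: 1, 2, 2, 0, 0, 0, 0.
g_2(k) for k = 0…6: 1, 3, 9, 27, 81, 243, 729.
c_6 = Σ_k C(6,k)·g_1(k)·g_2(6−k) = 1·1·729 + 6·2·243 + 15·2·81 = 729 + 2916 + 2430 = 6075.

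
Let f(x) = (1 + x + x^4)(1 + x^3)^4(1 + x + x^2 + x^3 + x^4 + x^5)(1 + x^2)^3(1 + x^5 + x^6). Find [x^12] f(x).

(1 + x + x^4) has coefficients 1,1,0,0,1 for degrees 0…4.
(1 + x^3)^4 has coefficients 1,0,0,4,0,0,6,0,0,4,0,0,1 for degrees 0…12.
Multiplying by (1 + x + x^2 + x^3 + x^4 + x^5) gives running coefficients 1,1,1,5,5,5,10,10,10,10,10,10,5 for degrees 0…12.
Multiplying by (1 + x^2)^3 gives running coefficients 1,1,4,8,11,23,29,41,56,60,75,75,75 for degrees 0…12.
Finally multiplying by (1 + x^5 + x^6), the product of all factors after the first has coefficients 1,1,4,8,11,24,31,46,68,79,109,127,145 for degrees 0…12.
[x^12] = 1·145 + 1·127 + 1·68 = 340.

340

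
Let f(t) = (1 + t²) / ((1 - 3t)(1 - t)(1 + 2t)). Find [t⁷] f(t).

2144

Partial fractions give a closed form: a_n = (1)·3^n + (-1/3)·1^n + (1/3)·(-2)^n.
At n = 7: a_7 = 2144.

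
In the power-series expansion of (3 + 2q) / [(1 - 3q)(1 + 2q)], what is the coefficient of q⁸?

Partial fractions give a closed form: a_n = (11/5)·3^n + (4/5)·(-2)^n.
At n = 8: a_8 = 14639.

14639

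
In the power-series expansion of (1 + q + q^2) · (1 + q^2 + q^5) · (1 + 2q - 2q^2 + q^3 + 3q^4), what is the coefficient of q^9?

2

(1 + q + q^2) has coefficients 1,1,1 for degrees 0…2.
(1 + q^2 + q^5) has coefficients 1,0,1,0,0,1,0,0,0,0 for degrees 0…9.
Finally multiplying by (1 + 2q - 2q^2 + q^3 + 3q^4), the product of all factors after the first has coefficients 1,2,-1,3,1,2,5,-2,1,3 for degrees 0…9.
[q^9] = 1·3 + 1·1 + 1·(-2) = 2.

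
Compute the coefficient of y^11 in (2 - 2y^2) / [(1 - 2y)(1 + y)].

The denominator gives the recurrence a_n = a_(n−1) + 2a_(n−2) for n ≥ 3; the numerator fixes a_0 = 2, a_1 = 2, a_2 = 4.
Iterating: 2, 2, 4, 8, 16, 32, 64, 128, 256, 512, 1024, 2048, so a_11 = 2048.

2048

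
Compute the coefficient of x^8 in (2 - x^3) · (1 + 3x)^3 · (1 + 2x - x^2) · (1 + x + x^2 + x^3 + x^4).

-127

(2 - x^3) has coefficients 2,0,0,-1 for degrees 0…3.
(1 + 3x)^3 has coefficients 1,9,27,27,0,0,0,0,0 for degrees 0…8.
Multiplying by (1 + 2x - x^2) gives running coefficients 1,11,44,72,27,-27,0,0,0 for degrees 0…8.
Finally multiplying by (1 + x + x^2 + x^3 + x^4), the product of all factors after the first has coefficients 1,12,56,128,155,127,116,72,0 for degrees 0…8.
[x^8] = 2·0 − 1·127 = -127.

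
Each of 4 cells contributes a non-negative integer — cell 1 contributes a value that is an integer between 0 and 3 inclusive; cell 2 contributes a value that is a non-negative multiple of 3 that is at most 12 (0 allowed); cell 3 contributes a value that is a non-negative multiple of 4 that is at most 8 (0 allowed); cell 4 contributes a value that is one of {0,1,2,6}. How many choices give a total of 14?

The generating function for the choices is (1 + x + x^2 + x^3)·(1 + x^3 + x^6 + x^9 + x^12)·(1 + x^4 + x^8)·(1 + x + x^2 + x^6); the count is [x^14].
(1 + x + x^2 + x^3) has coefficients 1,1,1,1 for degrees 0…3.
(1 + x^3 + x^6 + x^9 + x^12) has coefficients 1,0,0,1,0,0,1,0,0,1,0,0,1,0,0 for degrees 0…14.
Multiplying by (1 + x^4 + x^8) gives running coefficients 1,0,0,1,1,0,1,1,1,1,1,1,1,1,1 for degrees 0…14.
Finally multiplying by (1 + x + x^2 + x^6), the product of all factors after the first has coefficients 1,1,1,1,2,2,3,2,3,4,4,3,4,4,4 for degrees 0…14.
[x^14] = 1·4 + 1·4 + 1·4 + 1·3 = 15.

15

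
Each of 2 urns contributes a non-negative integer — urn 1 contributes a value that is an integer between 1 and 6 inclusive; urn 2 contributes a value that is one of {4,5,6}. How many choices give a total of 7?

3

The generating function for the choices is (z + z^2 + z^3 + z^4 + z^5 + z^6)·(z^4 + z^5 + z^6); the count is [z^7].
(z + z^2 + z^3 + z^4 + z^5 + z^6) has coefficients 0,1,1,1,1,1,1 for degrees 0…6.
(z^4 + z^5 + z^6) has coefficients 0,0,0,0,1,1,1,0 for degrees 0…7.
[z^7] = 1·1 + 1·1 + 1·1 + 1·0 + 1·0 + 1·0 = 3.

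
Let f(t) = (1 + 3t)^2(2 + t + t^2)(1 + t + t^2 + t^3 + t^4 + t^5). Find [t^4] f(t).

(1 + 3t)^2 has coefficients 1,6,9 for degrees 0…2.
(2 + t + t^2) has coefficients 2,1,1,0,0 for degrees 0…4.
Finally multiplying by (1 + t + t^2 + t^3 + t^4 + t^5), the product of all factors after the first has coefficients 2,3,4,4,4 for degrees 0…4.
[t^4] = 1·4 + 6·4 + 9·4 = 64.

64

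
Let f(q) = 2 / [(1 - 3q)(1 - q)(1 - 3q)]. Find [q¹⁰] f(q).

1860044

The denominator gives the recurrence a_n = 7a_(n−1) − 15a_(n−2) + 9a_(n−3) for n ≥ 3; the numerator fixes a_0 = 2, a_1 = 14, a_2 = 68.
Iterating: 2, 14, 68, 284, 1094, 4010, 14216, 49208, 167306, 560966, 1860044, so a_10 = 1860044.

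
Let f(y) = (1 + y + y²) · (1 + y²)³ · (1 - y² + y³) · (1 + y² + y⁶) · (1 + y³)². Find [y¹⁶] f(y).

(1 + y + y²) has coefficients 1,1,1 for degrees 0…2.
(1 + y²)³ has coefficients 1,0,3,0,3,0,1,0,0,0,0,0,0,0,0,0,0 for degrees 0…16.
Multiplying by (1 - y² + y³) gives running coefficients 1,0,2,1,0,3,-2,3,-1,1,0,0,0,0,0,0,0 for degrees 0…16.
Multiplying by (1 + y² + y⁶) gives running coefficients 1,0,3,1,2,4,-1,6,-1,5,-1,4,-2,3,-1,1,0 for degrees 0…16.
Finally multiplying by (1 + y³)², the product of all factors after the first has coefficients 1,0,3,3,2,10,2,10,10,4,13,6,7,7,6,2,5 for degrees 0…16.
[y¹⁶] = 1·5 + 1·2 + 1·6 = 13.

13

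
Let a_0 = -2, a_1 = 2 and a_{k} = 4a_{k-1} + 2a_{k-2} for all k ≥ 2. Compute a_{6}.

1744

The ordinary generating function has denominator 1 - 4t - 2t^2.
Iterating the recurrence: a_0,…,a_{6} = -2, 2, 4, 20, 88, 392, 1744.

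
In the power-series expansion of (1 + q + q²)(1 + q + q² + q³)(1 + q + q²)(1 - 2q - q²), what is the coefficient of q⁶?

(1 + q + q²) has coefficients 1,1,1 for degrees 0…2.
(1 + q + q² + q³) has coefficients 1,1,1,1,0,0,0 for degrees 0…6.
Multiplying by (1 + q + q²) gives running coefficients 1,2,3,3,2,1,0 for degrees 0…6.
Finally multiplying by (1 - 2q - q²), the product of all factors after the first has coefficients 1,0,-2,-5,-7,-6,-4 for degrees 0…6.
[q⁶] = 1·(-4) + 1·(-6) + 1·(-7) = -17.

-17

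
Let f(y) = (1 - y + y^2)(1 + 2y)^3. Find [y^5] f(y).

(1 - y + y^2) has coefficients 1,-1,1 for degrees 0…2.
(1 + 2y)^3 has coefficients 1,6,12,8,0,0 for degrees 0…5.
[y^5] = 1·0 − 1·0 + 1·8 = 8.

8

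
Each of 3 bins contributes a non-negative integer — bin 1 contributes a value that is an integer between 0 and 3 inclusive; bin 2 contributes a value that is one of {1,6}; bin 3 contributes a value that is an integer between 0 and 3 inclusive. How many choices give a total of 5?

The generating function for the choices is (1 + q + q² + q³)·(q + q⁶)·(1 + q + q² + q³); the count is [q⁵].
(1 + q + q² + q³) has coefficients 1,1,1,1 for degrees 0…3.
(q + q⁶) has coefficients 0,1,0,0,0,0 for degrees 0…5.
Finally multiplying by (1 + q + q² + q³), the product of all factors after the first has coefficients 0,1,1,1,1,0 for degrees 0…5.
[q⁵] = 1·0 + 1·1 + 1·1 + 1·1 = 3.

3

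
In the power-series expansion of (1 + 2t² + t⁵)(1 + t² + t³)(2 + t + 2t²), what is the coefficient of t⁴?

11

(1 + 2t² + t⁵) has coefficients 1,0,2,0,0 for degrees 0…4.
(1 + t² + t³) has coefficients 1,0,1,1,0 for degrees 0…4.
Finally multiplying by (2 + t + 2t²), the product of all factors after the first has coefficients 2,1,4,3,3 for degrees 0…4.
[t⁴] = 1·3 + 2·4 = 11.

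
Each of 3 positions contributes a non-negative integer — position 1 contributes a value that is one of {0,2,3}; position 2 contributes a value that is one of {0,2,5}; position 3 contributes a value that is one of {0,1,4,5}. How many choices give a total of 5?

4

The generating function for the choices is (1 + x² + x³)·(1 + x² + x⁵)·(1 + x + x⁴ + x⁵); the count is [x⁵].
(1 + x² + x³) has coefficients 1,0,1,1 for degrees 0…3.
(1 + x² + x⁵) has coefficients 1,0,1,0,0,1 for degrees 0…5.
Finally multiplying by (1 + x + x⁴ + x⁵), the product of all factors after the first has coefficients 1,1,1,1,1,2 for degrees 0…5.
[x⁵] = 1·2 + 1·1 + 1·1 = 4.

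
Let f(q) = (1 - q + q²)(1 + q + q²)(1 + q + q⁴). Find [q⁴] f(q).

(1 - q + q²) has coefficients 1,-1,1 for degrees 0…2.
(1 + q + q²) has coefficients 1,1,1,0,0 for degrees 0…4.
Finally multiplying by (1 + q + q⁴), the product of all factors after the first has coefficients 1,2,2,1,1 for degrees 0…4.
[q⁴] = 1·1 − 1·1 + 1·2 = 2.

2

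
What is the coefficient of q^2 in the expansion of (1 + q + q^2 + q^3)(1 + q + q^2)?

(1 + q + q^2 + q^3) has coefficients 1,1,1 for degrees 0…2.
(1 + q + q^2) has coefficients 1,1,1 for degrees 0…2.
[q^2] = 1·1 + 1·1 + 1·1 = 3.

3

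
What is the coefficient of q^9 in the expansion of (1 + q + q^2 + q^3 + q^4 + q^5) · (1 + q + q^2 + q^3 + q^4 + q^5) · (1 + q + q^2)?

(1 + q + q^2 + q^3 + q^4 + q^5) has coefficients 1,1,1,1,1,1 for degrees 0…5.
(1 + q + q^2 + q^3 + q^4 + q^5) has coefficients 1,1,1,1,1,1,0,0,0,0 for degrees 0…9.
Finally multiplying by (1 + q + q^2), the product of all factors after the first has coefficients 1,2,3,3,3,3,2,1,0,0 for degrees 0…9.
[q^9] = 1·0 + 1·0 + 1·1 + 1·2 + 1·3 + 1·3 = 9.

9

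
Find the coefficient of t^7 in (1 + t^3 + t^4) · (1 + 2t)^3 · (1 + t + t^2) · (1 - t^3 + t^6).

25

(1 + t^3 + t^4) has coefficients 1,0,0,1,1 for degrees 0…4.
(1 + 2t)^3 has coefficients 1,6,12,8,0,0,0,0 for degrees 0…7.
Multiplying by (1 + t + t^2) gives running coefficients 1,7,19,26,20,8,0,0 for degrees 0…7.
Finally multiplying by (1 - t^3 + t^6), the product of all factors after the first has coefficients 1,7,19,25,13,-11,-25,-13 for degrees 0…7.
[t^7] = 1·(-13) + 1·13 + 1·25 = 25.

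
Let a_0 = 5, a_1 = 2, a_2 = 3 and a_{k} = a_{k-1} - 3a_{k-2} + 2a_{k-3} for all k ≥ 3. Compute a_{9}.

-97

The ordinary generating function has denominator 1 - y + 3y^2 - 2y^3.
Iterating the recurrence: a_0,…,a_{9} = 5, 2, 3, 7, 2, -13, -5, 38, 27, -97.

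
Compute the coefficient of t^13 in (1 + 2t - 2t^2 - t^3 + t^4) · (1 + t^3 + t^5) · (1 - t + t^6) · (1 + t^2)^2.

(1 + 2t - 2t^2 - t^3 + t^4) has coefficients 1,2,-2,-1,1 for degrees 0…4.
(1 + t^3 + t^5) has coefficients 1,0,0,1,0,1,0,0,0,0,0,0,0,0 for degrees 0…13.
Multiplying by (1 - t + t^6) gives running coefficients 1,-1,0,1,-1,1,0,0,0,1,0,1,0,0 for degrees 0…13.
Finally multiplying by (1 + t^2)^2, the product of all factors after the first has coefficients 1,-1,2,-1,0,2,-2,3,-1,2,0,3,0,3 for degrees 0…13.
[t^13] = 1·3 + 2·0 − 2·3 − 1·0 + 1·2 = -1.

-1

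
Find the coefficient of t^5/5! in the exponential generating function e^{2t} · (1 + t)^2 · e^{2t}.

The EGF product rule gives c_5 = Σ_{k_1+k_2+k_3=5} C(5; k_1,k_2,k_3) · ∏ g_i(k_i), where e^{2t} gives (2)^k; (1+t)^2 gives the falling factorial (2)_k; e^{2t} gives (2)^k.
g_1(k) for k = 0…5: 1, 2, 4, 8, 16, 32.
g_2(k) for k = 0…5: 1, 2, 2, 0, 0, 0.
g_3(k) for k = 0…5: 1, 2, 4, 8, 16, 32.
First combine the last two factors: h(k) = Σ_j C(k,j)·g_2(j)·g_3(k−j) for k = 0…5: 1, 4, 14, 44, 128, 352.
c_5 = Σ_k C(5,k)·g_1(k)·h(5−k) = 1·1·352 + 5·2·128 + 10·4·44 + 10·8·14 + 5·16·4 + 1·32·1 = 352 + 1280 + 1760 + 1120 + 320 + 32 = 4864.

4864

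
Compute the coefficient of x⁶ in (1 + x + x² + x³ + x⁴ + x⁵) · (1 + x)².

3

(1 + x + x² + x³ + x⁴ + x⁵) has coefficients 1,1,1,1,1,1 for degrees 0…5.
(1 + x)² has coefficients 1,2,1,0,0,0,0 for degrees 0…6.
[x⁶] = 1·0 + 1·0 + 1·0 + 1·0 + 1·1 + 1·2 = 3.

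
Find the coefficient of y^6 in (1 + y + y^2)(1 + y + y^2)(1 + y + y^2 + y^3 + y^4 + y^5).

8

(1 + y + y^2) has coefficients 1,1,1 for degrees 0…2.
(1 + y + y^2) has coefficients 1,1,1,0,0,0,0 for degrees 0…6.
Finally multiplying by (1 + y + y^2 + y^3 + y^4 + y^5), the product of all factors after the first has coefficients 1,2,3,3,3,3,2 for degrees 0…6.
[y^6] = 1·2 + 1·3 + 1·3 = 8.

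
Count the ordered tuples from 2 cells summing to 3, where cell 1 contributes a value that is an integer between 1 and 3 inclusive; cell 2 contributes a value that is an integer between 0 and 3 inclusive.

The generating function for the choices is (t + t² + t³)·(1 + t + t² + t³); the count is [t³].
(t + t² + t³) has coefficients 0,1,1,1 for degrees 0…3.
(1 + t + t² + t³) has coefficients 1,1,1,1 for degrees 0…3.
[t³] = 1·1 + 1·1 + 1·1 = 3.

3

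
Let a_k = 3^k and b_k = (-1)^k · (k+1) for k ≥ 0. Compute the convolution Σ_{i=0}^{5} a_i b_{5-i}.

This is [x^5] in the product of the two ordinary generating functions.
Σ = 1·(-6) + 3·5 + 9·(-4) + 27·3 + 81·(-2) + 243·1 = 135.

135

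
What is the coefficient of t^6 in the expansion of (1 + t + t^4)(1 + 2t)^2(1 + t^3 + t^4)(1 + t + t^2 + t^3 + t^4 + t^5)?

(1 + t + t^4) has coefficients 1,1,0,0,1 for degrees 0…4.
(1 + 2t)^2 has coefficients 1,4,4,0,0,0,0 for degrees 0…6.
Multiplying by (1 + t^3 + t^4) gives running coefficients 1,4,4,1,5,8,4 for degrees 0…6.
Finally multiplying by (1 + t + t^2 + t^3 + t^4 + t^5), the product of all factors after the first has coefficients 1,5,9,10,15,23,26 for degrees 0…6.
[t^6] = 1·26 + 1·23 + 1·9 = 58.

58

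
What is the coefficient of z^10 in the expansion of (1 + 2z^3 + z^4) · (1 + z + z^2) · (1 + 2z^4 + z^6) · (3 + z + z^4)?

(1 + 2z^3 + z^4) has coefficients 1,0,0,2,1 for degrees 0…4.
(1 + z + z^2) has coefficients 1,1,1,0,0,0,0,0,0,0,0 for degrees 0…10.
Multiplying by (1 + 2z^4 + z^6) gives running coefficients 1,1,1,0,2,2,3,1,1,0,0 for degrees 0…10.
Finally multiplying by (3 + z + z^4), the product of all factors after the first has coefficients 3,4,4,1,7,9,12,6,6,3,3 for degrees 0…10.
[z^10] = 1·3 + 2·6 + 1·12 = 27.

27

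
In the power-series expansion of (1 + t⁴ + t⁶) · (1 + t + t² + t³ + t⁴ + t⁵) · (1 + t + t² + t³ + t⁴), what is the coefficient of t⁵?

7

(1 + t⁴ + t⁶) has coefficients 1,0,0,0,1,0 for degrees 0…5.
(1 + t + t² + t³ + t⁴ + t⁵) has coefficients 1,1,1,1,1,1 for degrees 0…5.
Finally multiplying by (1 + t + t² + t³ + t⁴), the product of all factors after the first has coefficients 1,2,3,4,5,5 for degrees 0…5.
[t⁵] = 1·5 + 1·2 = 7.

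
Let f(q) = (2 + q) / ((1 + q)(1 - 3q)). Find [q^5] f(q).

425

The denominator gives the recurrence a_n = 2a_(n−1) + 3a_(n−2) for n ≥ 2; the numerator fixes a_0 = 2, a_1 = 5.
Iterating: 2, 5, 16, 47, 142, 425, so a_5 = 425.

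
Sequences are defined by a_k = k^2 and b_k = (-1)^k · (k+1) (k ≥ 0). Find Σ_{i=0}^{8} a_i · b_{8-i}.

20

Write out a_i and b_{8-i} for i = 0,…,8 and sum the products.
Σ = 0·9 + 1·(-8) + 4·7 + 9·(-6) + 16·5 + 25·(-4) + 36·3 + 49·(-2) + 64·1 = 20.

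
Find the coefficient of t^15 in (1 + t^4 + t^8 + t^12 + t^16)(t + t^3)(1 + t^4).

(1 + t^4 + t^8 + t^12 + t^16) has coefficients 1,0,0,0,1,0,0,0,1,0,0,0,1,0,0,0 for degrees 0…15.
(t + t^3) has coefficients 0,1,0,1,0,0,0,0,0,0,0,0,0,0,0,0 for degrees 0…15.
Finally multiplying by (1 + t^4), the product of all factors after the first has coefficients 0,1,0,1,0,1,0,1,0,0,0,0,0,0,0,0 for degrees 0…15.
[t^15] = 1·0 + 1·0 + 1·1 + 1·1 = 2.

2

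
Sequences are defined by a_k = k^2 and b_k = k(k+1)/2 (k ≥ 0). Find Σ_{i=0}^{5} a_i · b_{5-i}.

77

This is [x^5] in the product of the two ordinary generating functions.
Σ = 0·15 + 1·10 + 4·6 + 9·3 + 16·1 + 25·0 = 77.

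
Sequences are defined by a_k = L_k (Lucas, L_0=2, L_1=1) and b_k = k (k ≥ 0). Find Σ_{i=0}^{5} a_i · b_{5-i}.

The convolution is the t^5 coefficient of A(t)B(t).
Σ = 2·5 + 1·4 + 3·3 + 4·2 + 7·1 + 11·0 = 38.

38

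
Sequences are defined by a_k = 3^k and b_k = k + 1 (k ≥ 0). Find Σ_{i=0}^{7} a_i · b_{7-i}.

Write out a_i and b_{7-i} for i = 0,…,7 and sum the products.
Σ = 1·8 + 3·7 + 9·6 + 27·5 + 81·4 + 243·3 + 729·2 + 2187·1 = 4916.

4916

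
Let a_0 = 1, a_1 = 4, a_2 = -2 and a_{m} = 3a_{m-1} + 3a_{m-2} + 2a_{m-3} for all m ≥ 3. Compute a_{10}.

89618

The ordinary generating function has denominator 1 - 3t - 3t^2 - 2t^3.
Iterating the recurrence: a_0,…,a_{10} = 1, 4, -2, 8, 26, 98, 388, 1510, 5890, 22976, 89618.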